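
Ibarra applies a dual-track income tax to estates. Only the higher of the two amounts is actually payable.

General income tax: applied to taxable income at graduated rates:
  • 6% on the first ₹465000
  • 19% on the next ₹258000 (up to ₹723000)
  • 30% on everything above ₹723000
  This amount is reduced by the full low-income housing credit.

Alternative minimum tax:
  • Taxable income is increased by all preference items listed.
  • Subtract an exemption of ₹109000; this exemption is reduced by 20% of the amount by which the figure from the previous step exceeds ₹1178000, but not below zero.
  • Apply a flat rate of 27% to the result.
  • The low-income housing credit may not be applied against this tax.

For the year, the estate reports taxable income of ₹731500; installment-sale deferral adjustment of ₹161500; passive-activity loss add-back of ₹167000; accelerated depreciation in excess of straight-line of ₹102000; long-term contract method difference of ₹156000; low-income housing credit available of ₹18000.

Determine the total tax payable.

Alternative minimum tax:
  Adjusted income: ₹731500 + ₹161500 + ₹167000 + ₹102000 + ₹156000 = ₹1318000
  Exemption: ₹109000 − 20% × (₹1318000 − ₹1178000) = ₹109000 − ₹28000 = ₹81000
  Base: ₹1318000 − ₹81000 = ₹1237000
  ₹1237000 × 27% = ₹333990

General income tax:
  ₹465000 × 6% = ₹27900
  ₹258000 × 19% = ₹49020
  ₹8500 × 30% = ₹2550
  → ₹79470
  Less low-income housing credit ₹18000 → ₹61470

₹333990 > ₹61470, so the alternative minimum tax is the binding amount.

₹333990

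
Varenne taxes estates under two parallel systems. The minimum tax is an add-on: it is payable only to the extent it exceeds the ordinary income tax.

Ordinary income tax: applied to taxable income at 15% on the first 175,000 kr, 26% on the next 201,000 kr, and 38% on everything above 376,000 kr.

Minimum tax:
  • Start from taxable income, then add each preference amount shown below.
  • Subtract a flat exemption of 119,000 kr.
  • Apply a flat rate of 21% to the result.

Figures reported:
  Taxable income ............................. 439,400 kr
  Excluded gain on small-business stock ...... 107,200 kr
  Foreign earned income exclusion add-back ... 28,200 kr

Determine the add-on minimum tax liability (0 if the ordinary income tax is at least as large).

Ordinary income tax:
  175,000 kr × 15% = 26,250 kr
  201,000 kr × 26% = 52,260 kr
  63,400 kr × 38% = 24,092 kr
  → 102,602 kr

Minimum tax:
  Adjusted income: 439,400 kr + 107,200 kr + 28,200 kr = 574,800 kr
  Less exemption 119,000 kr → base 455,800 kr
  455,800 kr × 21% = 95,718 kr

95,718 kr ≤ 102,602 kr, so no add-on is due.

0 kr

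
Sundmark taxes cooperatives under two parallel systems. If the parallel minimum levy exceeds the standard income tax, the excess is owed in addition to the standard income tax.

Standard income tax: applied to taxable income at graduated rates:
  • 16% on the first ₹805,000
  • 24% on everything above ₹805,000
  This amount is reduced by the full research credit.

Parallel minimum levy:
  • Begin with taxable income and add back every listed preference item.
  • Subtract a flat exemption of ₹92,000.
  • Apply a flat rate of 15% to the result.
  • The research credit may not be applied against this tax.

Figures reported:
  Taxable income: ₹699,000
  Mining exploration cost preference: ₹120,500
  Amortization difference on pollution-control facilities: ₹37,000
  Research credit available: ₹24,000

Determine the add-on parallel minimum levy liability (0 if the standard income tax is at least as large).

₹26,835

Parallel minimum levy:
  Adjusted income: ₹699,000 + ₹120,500 + ₹37,000 = ₹856,500
  Less exemption ₹92,000 → base ₹764,500
  ₹764,500 × 15% = ₹114,675

Standard income tax:
  ₹699,000 × 16% = ₹111,840
  Less research credit ₹24,000 → ₹87,840

Excess of parallel minimum levy over standard income tax: ₹114,675 − ₹87,840 = ₹26,835.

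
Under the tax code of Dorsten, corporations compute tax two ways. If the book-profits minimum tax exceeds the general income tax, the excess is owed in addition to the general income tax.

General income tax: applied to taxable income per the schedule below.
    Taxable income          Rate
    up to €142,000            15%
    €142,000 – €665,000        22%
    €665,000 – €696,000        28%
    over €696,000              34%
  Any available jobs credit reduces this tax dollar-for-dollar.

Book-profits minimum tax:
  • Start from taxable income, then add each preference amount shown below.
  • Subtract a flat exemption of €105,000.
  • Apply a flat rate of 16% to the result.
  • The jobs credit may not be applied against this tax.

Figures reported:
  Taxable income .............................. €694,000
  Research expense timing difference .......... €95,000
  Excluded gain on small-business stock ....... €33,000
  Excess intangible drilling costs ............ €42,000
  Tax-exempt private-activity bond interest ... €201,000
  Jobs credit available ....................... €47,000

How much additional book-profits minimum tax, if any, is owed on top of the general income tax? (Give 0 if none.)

€56,120

General income tax:
  €142,000 × 15% = €21,300
  €523,000 × 22% = €115,060
  €29,000 × 28% = €8,120
  → €144,480
  Less jobs credit €47,000 → €97,480

Book-profits minimum tax:
  Adjusted income: €694,000 + €95,000 + €33,000 + €42,000 + €201,000 = €1,065,000
  Less exemption €105,000 → base €960,000
  €960,000 × 16% = €153,600

Excess of book-profits minimum tax over general income tax: €153,600 − €97,480 = €56,120.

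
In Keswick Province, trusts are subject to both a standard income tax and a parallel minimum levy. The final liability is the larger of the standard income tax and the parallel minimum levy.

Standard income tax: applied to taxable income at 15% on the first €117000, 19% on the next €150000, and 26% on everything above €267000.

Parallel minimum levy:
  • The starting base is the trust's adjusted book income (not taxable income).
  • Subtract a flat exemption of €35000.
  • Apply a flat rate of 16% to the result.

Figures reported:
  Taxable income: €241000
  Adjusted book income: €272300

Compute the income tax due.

Parallel minimum levy:
  Base (adjusted book income): €272300
  Less exemption €35000 → base €237300
  €237300 × 16% = €37968

Standard income tax:
  €117000 × 15% = €17550
  €124000 × 19% = €23560
  → €41110

€41110 > €37968, so the standard income tax governs.

€41110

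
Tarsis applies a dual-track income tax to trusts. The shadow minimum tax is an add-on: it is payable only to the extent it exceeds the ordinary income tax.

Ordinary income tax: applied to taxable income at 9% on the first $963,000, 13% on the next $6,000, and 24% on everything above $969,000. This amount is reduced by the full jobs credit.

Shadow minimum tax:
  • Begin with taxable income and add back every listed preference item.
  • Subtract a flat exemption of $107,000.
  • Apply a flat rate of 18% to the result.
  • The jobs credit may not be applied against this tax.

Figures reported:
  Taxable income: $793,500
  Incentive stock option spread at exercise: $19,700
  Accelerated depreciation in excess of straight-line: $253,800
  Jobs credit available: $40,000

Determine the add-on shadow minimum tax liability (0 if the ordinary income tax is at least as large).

Shadow minimum tax:
  Adjusted income: $793,500 + $19,700 + $253,800 = $1,067,000
  Less exemption $107,000 → base $960,000
  $960,000 × 18% = $172,800

Ordinary income tax:
  $793,500 × 9% = $71,415
  Less jobs credit $40,000 → $31,415

Excess of shadow minimum tax over ordinary income tax: $172,800 − $31,415 = $141,385.

$141,385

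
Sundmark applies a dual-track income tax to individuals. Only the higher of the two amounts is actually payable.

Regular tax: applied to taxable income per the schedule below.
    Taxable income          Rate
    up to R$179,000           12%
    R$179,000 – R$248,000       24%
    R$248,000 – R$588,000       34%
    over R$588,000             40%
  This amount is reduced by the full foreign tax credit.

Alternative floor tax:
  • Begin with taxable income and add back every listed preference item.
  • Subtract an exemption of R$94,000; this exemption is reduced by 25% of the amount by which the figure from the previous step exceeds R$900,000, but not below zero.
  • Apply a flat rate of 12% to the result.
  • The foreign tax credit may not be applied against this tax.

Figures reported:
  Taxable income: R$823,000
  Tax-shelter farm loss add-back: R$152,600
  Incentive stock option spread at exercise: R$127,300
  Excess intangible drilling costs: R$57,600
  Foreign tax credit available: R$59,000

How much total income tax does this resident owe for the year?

Regular tax:
  R$179,000 × 12% = R$21,480
  R$69,000 × 24% = R$16,560
  R$340,000 × 34% = R$115,600
  R$235,000 × 40% = R$94,000
  → R$247,640
  Less foreign tax credit R$59,000 → R$188,640

Alternative floor tax:
  Adjusted income: R$823,000 + R$152,600 + R$127,300 + R$57,600 = R$1,160,500
  Exemption: R$94,000 − 25% × (R$1,160,500 − R$900,000) = R$94,000 − R$65,125 = R$28,875
  Base: R$1,160,500 − R$28,875 = R$1,131,625
  R$1,131,625 × 12% = R$135,795

R$188,640 > R$135,795, so the regular tax governs.

R$188,640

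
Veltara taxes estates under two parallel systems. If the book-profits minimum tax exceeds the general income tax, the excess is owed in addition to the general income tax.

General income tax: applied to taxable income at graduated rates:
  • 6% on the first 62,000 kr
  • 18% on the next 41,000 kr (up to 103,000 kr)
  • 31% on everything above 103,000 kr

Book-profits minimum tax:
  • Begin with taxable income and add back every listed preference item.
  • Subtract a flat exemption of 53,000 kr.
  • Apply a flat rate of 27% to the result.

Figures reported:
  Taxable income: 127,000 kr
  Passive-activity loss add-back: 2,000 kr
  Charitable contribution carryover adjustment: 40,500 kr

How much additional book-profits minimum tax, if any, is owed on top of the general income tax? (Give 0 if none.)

12,915 kr

Book-profits minimum tax:
  Adjusted income: 127,000 kr + 2,000 kr + 40,500 kr = 169,500 kr
  Less exemption 53,000 kr → base 116,500 kr
  116,500 kr × 27% = 31,455 kr

General income tax:
  62,000 kr × 6% = 3,720 kr
  41,000 kr × 18% = 7,380 kr
  24,000 kr × 31% = 7,440 kr
  → 18,540 kr

Excess of book-profits minimum tax over general income tax: 31,455 kr − 18,540 kr = 12,915 kr.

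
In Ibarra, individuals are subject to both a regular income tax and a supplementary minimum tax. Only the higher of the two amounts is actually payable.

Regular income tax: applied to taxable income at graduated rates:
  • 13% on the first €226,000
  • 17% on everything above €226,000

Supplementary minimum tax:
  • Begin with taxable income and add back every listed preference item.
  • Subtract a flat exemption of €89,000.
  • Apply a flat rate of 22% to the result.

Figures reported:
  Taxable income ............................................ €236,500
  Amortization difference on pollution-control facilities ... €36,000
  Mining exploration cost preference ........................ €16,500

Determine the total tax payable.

€44,000

Supplementary minimum tax:
  Adjusted income: €236,500 + €36,000 + €16,500 = €289,000
  Less exemption €89,000 → base €200,000
  €200,000 × 22% = €44,000

Regular income tax:
  €226,000 × 13% = €29,380
  €10,500 × 17% = €1,785
  → €31,165

€44,000 > €31,165, so the supplementary minimum tax is the binding amount.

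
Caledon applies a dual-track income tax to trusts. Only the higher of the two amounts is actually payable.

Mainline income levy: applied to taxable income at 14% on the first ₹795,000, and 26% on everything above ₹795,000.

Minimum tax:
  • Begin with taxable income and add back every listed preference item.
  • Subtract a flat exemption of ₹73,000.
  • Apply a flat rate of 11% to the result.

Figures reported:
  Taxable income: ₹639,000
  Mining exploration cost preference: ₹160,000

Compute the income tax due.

Minimum tax:
  Adjusted income: ₹639,000 + ₹160,000 = ₹799,000
  Less exemption ₹73,000 → base ₹726,000
  ₹726,000 × 11% = ₹79,860

Mainline income levy:
  ₹639,000 × 14% = ₹89,460

₹89,460 > ₹79,860, so the mainline income levy governs.

₹89,460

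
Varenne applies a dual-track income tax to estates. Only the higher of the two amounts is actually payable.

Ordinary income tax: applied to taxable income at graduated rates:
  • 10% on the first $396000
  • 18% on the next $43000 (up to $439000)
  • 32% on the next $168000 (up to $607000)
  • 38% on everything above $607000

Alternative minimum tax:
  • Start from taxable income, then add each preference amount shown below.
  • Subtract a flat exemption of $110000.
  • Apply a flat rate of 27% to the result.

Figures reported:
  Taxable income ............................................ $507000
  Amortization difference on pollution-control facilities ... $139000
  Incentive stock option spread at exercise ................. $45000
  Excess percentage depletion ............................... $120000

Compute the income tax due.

$189270

Ordinary income tax:
  $396000 × 10% = $39600
  $43000 × 18% = $7740
  $68000 × 32% = $21760
  → $69100

Alternative minimum tax:
  Adjusted income: $507000 + $139000 + $45000 + $120000 = $811000
  Less exemption $110000 → base $701000
  $701000 × 27% = $189270

$189270 > $69100, so the alternative minimum tax is the binding amount.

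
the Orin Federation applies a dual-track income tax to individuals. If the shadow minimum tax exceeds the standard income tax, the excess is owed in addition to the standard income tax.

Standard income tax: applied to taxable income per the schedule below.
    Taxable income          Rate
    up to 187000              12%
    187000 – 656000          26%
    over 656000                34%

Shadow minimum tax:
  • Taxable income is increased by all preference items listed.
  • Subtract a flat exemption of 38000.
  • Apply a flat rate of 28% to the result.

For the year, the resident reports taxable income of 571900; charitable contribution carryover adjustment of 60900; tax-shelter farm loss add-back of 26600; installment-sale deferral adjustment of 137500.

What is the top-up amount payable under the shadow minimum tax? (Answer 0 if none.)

Shadow minimum tax:
  Adjusted income: 571900 + 60900 + 26600 + 137500 = 796900
  Less exemption 38000 → base 758900
  758900 × 28% = 212492

Standard income tax:
  187000 × 12% = 22440
  384900 × 26% = 100074
  → 122514

Excess of shadow minimum tax over standard income tax: 212492 − 122514 = 89978.

89978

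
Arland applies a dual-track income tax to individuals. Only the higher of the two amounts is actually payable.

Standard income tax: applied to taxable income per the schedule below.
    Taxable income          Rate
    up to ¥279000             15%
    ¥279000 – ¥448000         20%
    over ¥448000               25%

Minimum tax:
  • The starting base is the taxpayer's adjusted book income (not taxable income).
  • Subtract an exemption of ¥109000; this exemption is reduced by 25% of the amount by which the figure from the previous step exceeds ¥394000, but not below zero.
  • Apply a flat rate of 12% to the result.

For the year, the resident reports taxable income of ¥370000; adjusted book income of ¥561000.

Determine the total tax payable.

Minimum tax:
  Base (adjusted book income): ¥561000
  Exemption: ¥109000 − 25% × (¥561000 − ¥394000) = ¥109000 − ¥41750 = ¥67250
  Base: ¥561000 − ¥67250 = ¥493750
  ¥493750 × 12% = ¥59250

Standard income tax:
  ¥279000 × 15% = ¥41850
  ¥91000 × 20% = ¥18200
  → ¥60050

¥60050 > ¥59250, so the standard income tax governs.

¥60050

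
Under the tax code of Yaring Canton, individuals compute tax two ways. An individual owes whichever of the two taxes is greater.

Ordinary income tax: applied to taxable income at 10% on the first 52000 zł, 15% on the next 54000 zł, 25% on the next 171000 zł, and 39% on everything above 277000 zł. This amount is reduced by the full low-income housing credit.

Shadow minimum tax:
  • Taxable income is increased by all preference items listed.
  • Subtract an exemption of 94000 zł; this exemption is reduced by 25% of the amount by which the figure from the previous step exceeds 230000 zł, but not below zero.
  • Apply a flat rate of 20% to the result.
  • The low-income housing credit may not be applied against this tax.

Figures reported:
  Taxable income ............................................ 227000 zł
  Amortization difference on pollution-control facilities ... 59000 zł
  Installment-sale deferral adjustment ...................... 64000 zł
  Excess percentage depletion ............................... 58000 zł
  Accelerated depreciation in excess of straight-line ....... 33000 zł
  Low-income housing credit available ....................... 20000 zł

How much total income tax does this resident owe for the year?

Ordinary income tax:
  52000 zł × 10% = 5200 zł
  54000 zł × 15% = 8100 zł
  121000 zł × 25% = 30250 zł
  → 43550 zł
  Less low-income housing credit 20000 zł → 23550 zł

Shadow minimum tax:
  Adjusted income: 227000 zł + 59000 zł + 64000 zł + 58000 zł + 33000 zł = 441000 zł
  Exemption: 94000 zł − 25% × (441000 zł − 230000 zł) = 94000 zł − 52750 zł = 41250 zł
  Base: 441000 zł − 41250 zł = 399750 zł
  399750 zł × 20% = 79950 zł

79950 zł > 23550 zł, so the shadow minimum tax is the binding amount.

79950 zł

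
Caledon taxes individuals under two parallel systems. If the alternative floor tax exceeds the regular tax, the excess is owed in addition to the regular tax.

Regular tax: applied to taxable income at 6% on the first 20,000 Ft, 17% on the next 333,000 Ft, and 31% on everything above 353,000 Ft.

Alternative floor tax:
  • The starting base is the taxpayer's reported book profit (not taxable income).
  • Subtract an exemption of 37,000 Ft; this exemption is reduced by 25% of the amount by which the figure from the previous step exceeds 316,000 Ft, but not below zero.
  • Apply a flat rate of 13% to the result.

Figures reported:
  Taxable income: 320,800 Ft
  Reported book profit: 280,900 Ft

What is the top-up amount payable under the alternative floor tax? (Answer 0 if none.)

0 Ft

Alternative floor tax:
  Base (reported book profit): 280,900 Ft
  Exemption: 280,900 Ft ≤ 316,000 Ft, so full 37,000 Ft applies
  Base: 280,900 Ft − 37,000 Ft = 243,900 Ft
  243,900 Ft × 13% = 31,707 Ft

Regular tax:
  20,000 Ft × 6% = 1,200 Ft
  300,800 Ft × 17% = 51,136 Ft
  → 52,336 Ft

31,707 Ft ≤ 52,336 Ft, so no add-on is due.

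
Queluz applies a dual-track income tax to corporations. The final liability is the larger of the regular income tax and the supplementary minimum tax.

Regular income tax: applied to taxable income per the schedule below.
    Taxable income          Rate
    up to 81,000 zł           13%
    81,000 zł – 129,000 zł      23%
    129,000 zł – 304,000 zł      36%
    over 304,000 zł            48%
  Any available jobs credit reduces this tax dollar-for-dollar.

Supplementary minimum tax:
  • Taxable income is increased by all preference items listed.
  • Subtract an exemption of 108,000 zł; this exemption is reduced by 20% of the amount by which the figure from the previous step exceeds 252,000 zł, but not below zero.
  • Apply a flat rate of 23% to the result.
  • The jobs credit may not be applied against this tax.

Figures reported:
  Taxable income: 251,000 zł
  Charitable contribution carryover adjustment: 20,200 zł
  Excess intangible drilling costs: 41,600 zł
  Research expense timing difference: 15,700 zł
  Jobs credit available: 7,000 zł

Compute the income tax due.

58,490 zł

Regular income tax:
  81,000 zł × 13% = 10,530 zł
  48,000 zł × 23% = 11,040 zł
  122,000 zł × 36% = 43,920 zł
  → 65,490 zł
  Less jobs credit 7,000 zł → 58,490 zł

Supplementary minimum tax:
  Adjusted income: 251,000 zł + 20,200 zł + 41,600 zł + 15,700 zł = 328,500 zł
  Exemption: 108,000 zł − 20% × (328,500 zł − 252,000 zł) = 108,000 zł − 15,300 zł = 92,700 zł
  Base: 328,500 zł − 92,700 zł = 235,800 zł
  235,800 zł × 23% = 54,234 zł

58,490 zł > 54,234 zł, so the regular income tax governs.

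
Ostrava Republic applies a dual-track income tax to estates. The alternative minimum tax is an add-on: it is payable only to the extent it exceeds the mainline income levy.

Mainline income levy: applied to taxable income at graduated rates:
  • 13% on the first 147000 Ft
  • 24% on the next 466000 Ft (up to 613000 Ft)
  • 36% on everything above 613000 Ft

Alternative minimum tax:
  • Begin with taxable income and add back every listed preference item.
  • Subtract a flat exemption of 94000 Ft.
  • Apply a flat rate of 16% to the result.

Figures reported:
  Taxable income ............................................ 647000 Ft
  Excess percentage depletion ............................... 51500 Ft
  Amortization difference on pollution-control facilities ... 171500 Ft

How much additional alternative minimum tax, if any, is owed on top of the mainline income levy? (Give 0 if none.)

Alternative minimum tax:
  Adjusted income: 647000 Ft + 51500 Ft + 171500 Ft = 870000 Ft
  Less exemption 94000 Ft → base 776000 Ft
  776000 Ft × 16% = 124160 Ft

Mainline income levy:
  147000 Ft × 13% = 19110 Ft
  466000 Ft × 24% = 111840 Ft
  34000 Ft × 36% = 12240 Ft
  → 143190 Ft

124160 Ft ≤ 143190 Ft, so no add-on is due.

0 Ft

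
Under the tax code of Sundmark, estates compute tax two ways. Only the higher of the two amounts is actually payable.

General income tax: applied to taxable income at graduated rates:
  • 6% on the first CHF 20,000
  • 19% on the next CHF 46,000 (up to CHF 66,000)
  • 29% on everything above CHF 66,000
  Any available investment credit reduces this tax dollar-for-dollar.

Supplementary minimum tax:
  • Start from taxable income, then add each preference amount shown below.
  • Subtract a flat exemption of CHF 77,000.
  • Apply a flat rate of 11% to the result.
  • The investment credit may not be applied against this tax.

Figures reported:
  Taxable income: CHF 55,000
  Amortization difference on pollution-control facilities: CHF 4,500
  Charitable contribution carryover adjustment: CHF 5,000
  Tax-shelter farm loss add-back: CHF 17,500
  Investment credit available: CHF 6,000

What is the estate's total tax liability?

CHF 1,850

Supplementary minimum tax:
  Adjusted income: CHF 55,000 + CHF 4,500 + CHF 5,000 + CHF 17,500 = CHF 82,000
  Less exemption CHF 77,000 → base CHF 5,000
  CHF 5,000 × 11% = CHF 550

General income tax:
  CHF 20,000 × 6% = CHF 1,200
  CHF 35,000 × 19% = CHF 6,650
  → CHF 7,850
  Less investment credit CHF 6,000 → CHF 1,850

CHF 1,850 > CHF 550, so the general income tax governs.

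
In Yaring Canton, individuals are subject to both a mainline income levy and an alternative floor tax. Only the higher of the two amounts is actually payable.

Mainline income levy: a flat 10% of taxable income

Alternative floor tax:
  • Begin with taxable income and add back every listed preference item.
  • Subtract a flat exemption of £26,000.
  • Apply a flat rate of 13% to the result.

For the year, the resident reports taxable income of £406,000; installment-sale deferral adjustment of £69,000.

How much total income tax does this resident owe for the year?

Alternative floor tax:
  Adjusted income: £406,000 + £69,000 = £475,000
  Less exemption £26,000 → base £449,000
  £449,000 × 13% = £58,370

Mainline income levy:
  £406,000 × 10% = £40,600

£58,370 > £40,600, so the alternative floor tax is the binding amount.

£58,370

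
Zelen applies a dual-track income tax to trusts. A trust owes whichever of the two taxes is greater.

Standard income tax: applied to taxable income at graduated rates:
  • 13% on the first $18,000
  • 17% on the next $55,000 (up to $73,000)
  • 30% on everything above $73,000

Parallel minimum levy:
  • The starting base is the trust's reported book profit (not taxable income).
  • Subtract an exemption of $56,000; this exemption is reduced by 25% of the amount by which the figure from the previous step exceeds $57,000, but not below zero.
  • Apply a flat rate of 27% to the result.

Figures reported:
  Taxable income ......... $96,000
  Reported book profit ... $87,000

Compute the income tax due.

$18,590

Parallel minimum levy:
  Base (reported book profit): $87,000
  Exemption: $56,000 − 25% × ($87,000 − $57,000) = $56,000 − $7,500 = $48,500
  Base: $87,000 − $48,500 = $38,500
  $38,500 × 27% = $10,395

Standard income tax:
  $18,000 × 13% = $2,340
  $55,000 × 17% = $9,350
  $23,000 × 30% = $6,900
  → $18,590

$18,590 > $10,395, so the standard income tax governs.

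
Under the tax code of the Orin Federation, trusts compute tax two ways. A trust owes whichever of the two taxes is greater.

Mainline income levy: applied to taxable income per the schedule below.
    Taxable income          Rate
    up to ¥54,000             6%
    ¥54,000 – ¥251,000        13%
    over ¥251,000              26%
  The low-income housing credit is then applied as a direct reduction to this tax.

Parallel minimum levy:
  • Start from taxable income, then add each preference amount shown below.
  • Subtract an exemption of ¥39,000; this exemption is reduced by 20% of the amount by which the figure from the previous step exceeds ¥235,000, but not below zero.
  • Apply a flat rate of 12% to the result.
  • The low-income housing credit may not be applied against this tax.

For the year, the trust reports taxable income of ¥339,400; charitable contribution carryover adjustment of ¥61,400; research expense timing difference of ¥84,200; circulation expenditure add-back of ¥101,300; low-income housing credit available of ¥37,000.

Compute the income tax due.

¥70,356

Parallel minimum levy:
  Adjusted income: ¥339,400 + ¥61,400 + ¥84,200 + ¥101,300 = ¥586,300
  Exemption: 20% × (¥586,300 − ¥235,000) = ¥70,260 ≥ ¥39,000, so the exemption is fully phased out
  Base: ¥586,300 − ¥0 = ¥586,300
  ¥586,300 × 12% = ¥70,356

Mainline income levy:
  ¥54,000 × 6% = ¥3,240
  ¥197,000 × 13% = ¥25,610
  ¥88,400 × 26% = ¥22,984
  → ¥51,834
  Less low-income housing credit ¥37,000 → ¥14,834

¥70,356 > ¥14,834, so the parallel minimum levy is the binding amount.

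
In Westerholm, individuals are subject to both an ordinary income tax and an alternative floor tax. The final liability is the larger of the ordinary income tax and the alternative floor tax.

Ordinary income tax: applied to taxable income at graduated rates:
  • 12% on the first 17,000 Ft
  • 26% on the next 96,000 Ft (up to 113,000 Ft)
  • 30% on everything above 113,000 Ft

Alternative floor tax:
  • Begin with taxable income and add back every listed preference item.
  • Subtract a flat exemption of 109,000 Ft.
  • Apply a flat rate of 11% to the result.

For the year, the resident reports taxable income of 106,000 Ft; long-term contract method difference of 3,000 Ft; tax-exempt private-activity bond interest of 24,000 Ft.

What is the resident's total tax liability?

25,180 Ft

Alternative floor tax:
  Adjusted income: 106,000 Ft + 3,000 Ft + 24,000 Ft = 133,000 Ft
  Less exemption 109,000 Ft → base 24,000 Ft
  24,000 Ft × 11% = 2,640 Ft

Ordinary income tax:
  17,000 Ft × 12% = 2,040 Ft
  89,000 Ft × 26% = 23,140 Ft
  → 25,180 Ft

25,180 Ft > 2,640 Ft, so the ordinary income tax governs.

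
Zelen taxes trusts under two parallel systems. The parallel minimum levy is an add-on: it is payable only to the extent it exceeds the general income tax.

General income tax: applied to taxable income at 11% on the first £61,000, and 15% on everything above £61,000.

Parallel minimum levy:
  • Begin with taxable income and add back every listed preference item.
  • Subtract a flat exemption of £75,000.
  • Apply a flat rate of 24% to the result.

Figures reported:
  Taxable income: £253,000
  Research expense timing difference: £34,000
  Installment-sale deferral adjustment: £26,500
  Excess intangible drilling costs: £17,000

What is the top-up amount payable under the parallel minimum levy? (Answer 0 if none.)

£25,810

General income tax:
  £61,000 × 11% = £6,710
  £192,000 × 15% = £28,800
  → £35,510

Parallel minimum levy:
  Adjusted income: £253,000 + £34,000 + £26,500 + £17,000 = £330,500
  Less exemption £75,000 → base £255,500
  £255,500 × 24% = £61,320

Excess of parallel minimum levy over general income tax: £61,320 − £35,510 = £25,810.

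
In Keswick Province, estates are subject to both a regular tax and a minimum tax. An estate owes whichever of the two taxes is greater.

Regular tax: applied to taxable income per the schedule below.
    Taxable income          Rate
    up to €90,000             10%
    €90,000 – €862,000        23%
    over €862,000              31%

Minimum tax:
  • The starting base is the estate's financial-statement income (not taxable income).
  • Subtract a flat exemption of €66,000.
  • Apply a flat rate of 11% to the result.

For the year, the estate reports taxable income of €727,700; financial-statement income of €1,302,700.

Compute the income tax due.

€155,671

Regular tax:
  €90,000 × 10% = €9,000
  €637,700 × 23% = €146,671
  → €155,671

Minimum tax:
  Base (financial-statement income): €1,302,700
  Less exemption €66,000 → base €1,236,700
  €1,236,700 × 11% = €136,037

€155,671 > €136,037, so the regular tax governs.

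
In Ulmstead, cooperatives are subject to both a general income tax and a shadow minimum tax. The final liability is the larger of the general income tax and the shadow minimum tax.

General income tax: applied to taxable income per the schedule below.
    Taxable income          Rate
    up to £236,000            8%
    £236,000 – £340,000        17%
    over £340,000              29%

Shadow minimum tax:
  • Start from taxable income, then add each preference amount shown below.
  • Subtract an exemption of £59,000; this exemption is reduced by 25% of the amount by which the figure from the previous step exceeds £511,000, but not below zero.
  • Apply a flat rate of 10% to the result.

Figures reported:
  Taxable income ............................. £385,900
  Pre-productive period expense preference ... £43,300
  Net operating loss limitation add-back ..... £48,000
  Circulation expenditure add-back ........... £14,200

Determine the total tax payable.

General income tax:
  £236,000 × 8% = £18,880
  £104,000 × 17% = £17,680
  £45,900 × 29% = £13,311
  → £49,871

Shadow minimum tax:
  Adjusted income: £385,900 + £43,300 + £48,000 + £14,200 = £491,400
  Exemption: £491,400 ≤ £511,000, so full £59,000 applies
  Base: £491,400 − £59,000 = £432,400
  £432,400 × 10% = £43,240

£49,871 > £43,240, so the general income tax governs.

£49,871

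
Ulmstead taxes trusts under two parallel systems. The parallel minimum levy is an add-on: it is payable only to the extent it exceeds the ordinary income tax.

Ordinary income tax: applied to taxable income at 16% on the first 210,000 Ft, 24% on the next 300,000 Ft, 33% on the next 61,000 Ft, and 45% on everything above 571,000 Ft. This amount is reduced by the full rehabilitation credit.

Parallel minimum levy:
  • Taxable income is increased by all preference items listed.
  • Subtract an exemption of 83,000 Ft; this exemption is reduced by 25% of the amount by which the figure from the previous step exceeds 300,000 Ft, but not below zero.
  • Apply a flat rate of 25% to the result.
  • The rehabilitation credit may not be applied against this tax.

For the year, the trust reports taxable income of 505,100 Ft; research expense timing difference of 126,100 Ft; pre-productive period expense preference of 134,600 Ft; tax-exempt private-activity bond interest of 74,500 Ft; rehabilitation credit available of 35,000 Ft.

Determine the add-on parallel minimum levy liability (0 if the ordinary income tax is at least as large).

140,651 Ft

Ordinary income tax:
  210,000 Ft × 16% = 33,600 Ft
  295,100 Ft × 24% = 70,824 Ft
  → 104,424 Ft
  Less rehabilitation credit 35,000 Ft → 69,424 Ft

Parallel minimum levy:
  Adjusted income: 505,100 Ft + 126,100 Ft + 134,600 Ft + 74,500 Ft = 840,300 Ft
  Exemption: 25% × (840,300 Ft − 300,000 Ft) = 135,075 Ft ≥ 83,000 Ft, so the exemption is fully phased out
  Base: 840,300 Ft − 0 Ft = 840,300 Ft
  840,300 Ft × 25% = 210,075 Ft

Excess of parallel minimum levy over ordinary income tax: 210,075 Ft − 69,424 Ft = 140,651 Ft.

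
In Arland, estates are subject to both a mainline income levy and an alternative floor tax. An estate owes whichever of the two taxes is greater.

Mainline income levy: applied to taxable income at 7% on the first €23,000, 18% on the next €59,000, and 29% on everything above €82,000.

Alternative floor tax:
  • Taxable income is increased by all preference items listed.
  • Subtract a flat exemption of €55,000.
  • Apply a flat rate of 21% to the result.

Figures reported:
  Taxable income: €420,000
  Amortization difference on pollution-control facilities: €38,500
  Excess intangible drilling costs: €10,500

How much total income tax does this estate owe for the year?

€110,250

Mainline income levy:
  €23,000 × 7% = €1,610
  €59,000 × 18% = €10,620
  €338,000 × 29% = €98,020
  → €110,250

Alternative floor tax:
  Adjusted income: €420,000 + €38,500 + €10,500 = €469,000
  Less exemption €55,000 → base €414,000
  €414,000 × 21% = €86,940

€110,250 > €86,940, so the mainline income levy governs.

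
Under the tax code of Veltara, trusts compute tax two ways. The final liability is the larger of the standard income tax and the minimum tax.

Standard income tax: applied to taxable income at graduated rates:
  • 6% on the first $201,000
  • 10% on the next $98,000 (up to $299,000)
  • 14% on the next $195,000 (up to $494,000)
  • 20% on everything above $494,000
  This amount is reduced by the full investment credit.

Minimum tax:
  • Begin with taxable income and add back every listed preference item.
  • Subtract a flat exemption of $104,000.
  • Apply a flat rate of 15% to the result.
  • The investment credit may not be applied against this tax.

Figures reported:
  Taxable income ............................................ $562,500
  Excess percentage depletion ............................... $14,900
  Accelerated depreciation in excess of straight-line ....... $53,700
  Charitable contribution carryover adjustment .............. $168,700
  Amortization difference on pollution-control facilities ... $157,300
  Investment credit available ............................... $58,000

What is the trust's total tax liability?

Minimum tax:
  Adjusted income: $562,500 + $14,900 + $53,700 + $168,700 + $157,300 = $957,100
  Less exemption $104,000 → base $853,100
  $853,100 × 15% = $127,965

Standard income tax:
  $201,000 × 6% = $12,060
  $98,000 × 10% = $9,800
  $195,000 × 14% = $27,300
  $68,500 × 20% = $13,700
  → $62,860
  Less investment credit $58,000 → $4,860

$127,965 > $4,860, so the minimum tax is the binding amount.

$127,965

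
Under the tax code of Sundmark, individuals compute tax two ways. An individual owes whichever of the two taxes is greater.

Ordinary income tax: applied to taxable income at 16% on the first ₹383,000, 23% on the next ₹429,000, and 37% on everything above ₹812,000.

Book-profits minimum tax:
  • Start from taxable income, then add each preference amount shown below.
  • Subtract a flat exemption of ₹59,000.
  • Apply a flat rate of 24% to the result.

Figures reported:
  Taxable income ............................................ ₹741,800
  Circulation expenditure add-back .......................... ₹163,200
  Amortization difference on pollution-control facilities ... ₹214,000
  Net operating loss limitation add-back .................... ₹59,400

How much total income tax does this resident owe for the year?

₹268,656

Book-profits minimum tax:
  Adjusted income: ₹741,800 + ₹163,200 + ₹214,000 + ₹59,400 = ₹1,178,400
  Less exemption ₹59,000 → base ₹1,119,400
  ₹1,119,400 × 24% = ₹268,656

Ordinary income tax:
  ₹383,000 × 16% = ₹61,280
  ₹358,800 × 23% = ₹82,524
  → ₹143,804

₹268,656 > ₹143,804, so the book-profits minimum tax is the binding amount.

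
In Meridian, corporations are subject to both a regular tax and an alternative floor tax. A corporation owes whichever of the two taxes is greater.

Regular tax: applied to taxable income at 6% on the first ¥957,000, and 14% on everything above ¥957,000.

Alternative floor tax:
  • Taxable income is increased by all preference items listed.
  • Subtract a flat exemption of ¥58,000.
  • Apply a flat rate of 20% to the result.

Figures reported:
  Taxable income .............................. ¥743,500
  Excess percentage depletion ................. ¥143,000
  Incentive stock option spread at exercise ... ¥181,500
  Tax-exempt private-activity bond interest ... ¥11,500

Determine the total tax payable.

Regular tax:
  ¥743,500 × 6% = ¥44,610

Alternative floor tax:
  Adjusted income: ¥743,500 + ¥143,000 + ¥181,500 + ¥11,500 = ¥1,079,500
  Less exemption ¥58,000 → base ¥1,021,500
  ¥1,021,500 × 20% = ¥204,300

¥204,300 > ¥44,610, so the alternative floor tax is the binding amount.

¥204,300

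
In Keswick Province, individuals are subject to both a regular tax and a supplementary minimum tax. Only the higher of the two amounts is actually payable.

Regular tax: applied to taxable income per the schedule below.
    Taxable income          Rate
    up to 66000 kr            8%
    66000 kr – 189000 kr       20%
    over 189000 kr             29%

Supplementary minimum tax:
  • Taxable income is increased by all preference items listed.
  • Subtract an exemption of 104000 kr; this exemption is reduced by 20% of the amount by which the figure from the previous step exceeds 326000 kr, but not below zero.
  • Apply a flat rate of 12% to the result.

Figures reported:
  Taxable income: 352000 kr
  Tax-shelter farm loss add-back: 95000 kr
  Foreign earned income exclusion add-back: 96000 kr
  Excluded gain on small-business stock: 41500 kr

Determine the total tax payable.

77150 kr

Regular tax:
  66000 kr × 8% = 5280 kr
  123000 kr × 20% = 24600 kr
  163000 kr × 29% = 47270 kr
  → 77150 kr

Supplementary minimum tax:
  Adjusted income: 352000 kr + 95000 kr + 96000 kr + 41500 kr = 584500 kr
  Exemption: 104000 kr − 20% × (584500 kr − 326000 kr) = 104000 kr − 51700 kr = 52300 kr
  Base: 584500 kr − 52300 kr = 532200 kr
  532200 kr × 12% = 63864 kr

77150 kr > 63864 kr, so the regular tax governs.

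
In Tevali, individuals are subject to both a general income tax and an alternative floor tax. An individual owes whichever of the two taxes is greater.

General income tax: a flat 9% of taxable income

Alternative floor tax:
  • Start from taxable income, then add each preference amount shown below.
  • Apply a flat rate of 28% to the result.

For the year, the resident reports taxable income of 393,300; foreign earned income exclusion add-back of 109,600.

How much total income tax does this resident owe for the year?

140,812

General income tax:
  393,300 × 9% = 35,397

Alternative floor tax:
  Adjusted income: 393,300 + 109,600 = 502,900
  502,900 × 28% = 140,812

140,812 > 35,397, so the alternative floor tax is the binding amount.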